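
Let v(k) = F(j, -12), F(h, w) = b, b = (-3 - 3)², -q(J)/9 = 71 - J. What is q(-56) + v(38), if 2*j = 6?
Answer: -1107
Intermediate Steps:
q(J) = -639 + 9*J (q(J) = -9*(71 - J) = -639 + 9*J)
j = 3 (j = (½)*6 = 3)
b = 36 (b = (-6)² = 36)
F(h, w) = 36
v(k) = 36
q(-56) + v(38) = (-639 + 9*(-56)) + 36 = (-639 - 504) + 36 = -1143 + 36 = -1107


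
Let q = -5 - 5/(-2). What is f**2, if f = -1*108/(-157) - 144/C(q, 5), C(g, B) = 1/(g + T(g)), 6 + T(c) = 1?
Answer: 28787230224/24649 ≈ 1.1679e+6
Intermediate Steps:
T(c) = -5 (T(c) = -6 + 1 = -5)
q = -5/2 (q = -5 - 5*(-1/2) = -5 + 5/2 = -5/2 ≈ -2.5000)
C(g, B) = 1/(-5 + g) (C(g, B) = 1/(g - 5) = 1/(-5 + g))
f = 169668/157 (f = -1*108/(-157) - 144/(1/(-5 - 5/2)) = -108*(-1/157) - 144/(1/(-15/2)) = 108/157 - 144/(-2/15) = 108/157 - 144*(-15/2) = 108/157 + 1080 = 169668/157 ≈ 1080.7)
f**2 = (169668/157)**2 = 28787230224/24649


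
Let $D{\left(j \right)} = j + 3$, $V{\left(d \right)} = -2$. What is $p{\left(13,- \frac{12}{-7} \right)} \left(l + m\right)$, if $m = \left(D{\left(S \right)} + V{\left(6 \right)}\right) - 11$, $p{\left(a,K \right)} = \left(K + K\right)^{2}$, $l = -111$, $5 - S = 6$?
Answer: $- \frac{70272}{49} \approx -1434.1$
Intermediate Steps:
$S = -1$ ($S = 5 - 6 = -1$)
$p{\left(a,K \right)} = 4 K^{2}$ ($p{\left(a,K \right)} = \left(2 K\right)^{2} = 4 K^{2}$)
$D{\left(j \right)} = 3 + j$
$m = -11$ ($m = \left(\left(3 - 1\right) - 2\right) - 11 = \left(2 - 2\right) - 11 = 0 - 11 = -11$)
$p{\left(13,- \frac{12}{-7} \right)} \left(l + m\right) = 4 \left(- \frac{12}{-7}\right)^{2} \left(-111 - 11\right) = 4 \left(\left(-12\right) \left(- \frac{1}{7}\right)\right)^{2} \left(-122\right) = 4 \left(\frac{12}{7}\right)^{2} \left(-122\right) = 4 \cdot \frac{144}{49} \left(-122\right) = \frac{576}{49} \left(-122\right) = - \frac{70272}{49}$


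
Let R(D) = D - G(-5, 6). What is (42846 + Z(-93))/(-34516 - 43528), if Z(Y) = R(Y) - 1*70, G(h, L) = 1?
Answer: -21341/39022 ≈ -0.54690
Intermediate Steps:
R(D) = -1 + D (R(D) = D - 1*1 = D - 1 = -1 + D)
Z(Y) = -71 + Y (Z(Y) = (-1 + Y) - 1*70 = (-1 + Y) - 70 = -71 + Y)
(42846 + Z(-93))/(-34516 - 43528) = (42846 + (-71 - 93))/(-34516 - 43528) = (42846 - 164)/(-78044) = 42682*(-1/78044) = -21341/39022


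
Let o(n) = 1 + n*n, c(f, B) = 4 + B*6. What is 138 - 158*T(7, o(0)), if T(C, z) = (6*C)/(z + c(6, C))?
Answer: -150/47 ≈ -3.1915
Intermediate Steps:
c(f, B) = 4 + 6*B
o(n) = 1 + n**2
T(C, z) = 6*C/(4 + z + 6*C) (T(C, z) = (6*C)/(z + (4 + 6*C)) = (6*C)/(4 + z + 6*C) = 6*C/(4 + z + 6*C))
138 - 158*T(7, o(0)) = 138 - 948*7/(4 + (1 + 0**2) + 6*7) = 138 - 948*7/(4 + (1 + 0) + 42) = 138 - 948*7/(4 + 1 + 42) = 138 - 948*7/47 = 138 - 158*42/47 = 138 - 6636/47 = -150/47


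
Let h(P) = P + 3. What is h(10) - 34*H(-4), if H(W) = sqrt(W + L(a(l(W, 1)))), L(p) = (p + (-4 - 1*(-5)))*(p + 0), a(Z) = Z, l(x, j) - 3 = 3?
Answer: 13 - 34*sqrt(38) ≈ -196.59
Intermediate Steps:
l(x, j) = 6 (l(x, j) = 3 + 3 = 6)
L(p) = p*(1 + p) (L(p) = (p + (-4 + 5))*p = (p + 1)*p = (1 + p)*p = p*(1 + p))
h(P) = 3 + P
H(W) = sqrt(42 + W) (H(W) = sqrt(W + 6*(1 + 6)) = sqrt(W + 6*7) = sqrt(W + 42) = sqrt(42 + W))
h(10) - 34*H(-4) = (3 + 10) - 34*sqrt(42 - 4) = 13 - 34*sqrt(38)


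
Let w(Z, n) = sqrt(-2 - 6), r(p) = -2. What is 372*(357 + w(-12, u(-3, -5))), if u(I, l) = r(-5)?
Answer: 132804 + 744*I*sqrt(2) ≈ 1.328e+5 + 1052.2*I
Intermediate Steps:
u(I, l) = -2
w(Z, n) = 2*I*sqrt(2) (w(Z, n) = sqrt(-8) = 2*I*sqrt(2))
372*(357 + w(-12, u(-3, -5))) = 372*(357 + 2*I*sqrt(2)) = 132804 + 744*I*sqrt(2)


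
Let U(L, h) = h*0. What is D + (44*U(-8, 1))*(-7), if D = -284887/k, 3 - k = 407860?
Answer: 284887/407857 ≈ 0.69850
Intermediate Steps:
k = -407857 (k = 3 - 1*407860 = 3 - 407860 = -407857)
U(L, h) = 0
D = 284887/407857 (D = -284887/(-407857) = -284887*(-1/407857) = 284887/407857 ≈ 0.69850)
D + (44*U(-8, 1))*(-7) = 284887/407857 + (44*0)*(-7) = 284887/407857 + 0*(-7) = 284887/407857 + 0 = 284887/407857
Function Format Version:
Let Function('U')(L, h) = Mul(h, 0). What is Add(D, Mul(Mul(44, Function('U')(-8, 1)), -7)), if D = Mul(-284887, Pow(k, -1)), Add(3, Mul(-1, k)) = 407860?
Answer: Rational(284887, 407857) ≈ 0.69850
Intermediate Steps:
k = -407857 (k = Add(3, Mul(-1, 407860)) = Add(3, -407860) = -407857)
Function('U')(L, h) = 0
D = Rational(284887, 407857) (D = Mul(-284887, Pow(-407857, -1)) = Mul(-284887, Rational(-1, 407857)) = Rational(284887, 407857) ≈ 0.69850)
Add(D, Mul(Mul(44, Function('U')(-8, 1)), -7)) = Add(Rational(284887, 407857), Mul(Mul(44, 0), -7)) = Add(Rational(284887, 407857), Mul(0, -7)) = Add(Rational(284887, 407857), 0) = Rational(284887, 407857)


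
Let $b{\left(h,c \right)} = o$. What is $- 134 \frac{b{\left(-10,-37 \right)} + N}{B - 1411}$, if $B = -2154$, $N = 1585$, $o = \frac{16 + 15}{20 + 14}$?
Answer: $\frac{3612707}{60605} \approx 59.611$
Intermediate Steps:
$o = \frac{31}{34} \approx 0.91177$
$b{\left(h,c \right)} = \frac{31}{34}$
$- 134 \frac{b{\left(-10,-37 \right)} + N}{B - 1411} = - 134 \frac{\frac{31}{34} + 1585}{-2154 - 1411} = - 134 \frac{53921}{34 \left(-3565\right)} = - 134 \cdot \frac{53921}{34} \left(- \frac{1}{3565}\right) = \left(-134\right) \left(- \frac{53921}{121210}\right) = \frac{3612707}{60605}$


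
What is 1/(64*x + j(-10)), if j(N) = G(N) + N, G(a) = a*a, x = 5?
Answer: 1/410 ≈ 0.0024390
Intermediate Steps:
G(a) = a²
j(N) = N + N² (j(N) = N² + N = N + N²)
1/(64*x + j(-10)) = 1/(64*5 - 10*(1 - 10)) = 1/(320 - 10*(-9)) = 1/(320 + 90) = 1/410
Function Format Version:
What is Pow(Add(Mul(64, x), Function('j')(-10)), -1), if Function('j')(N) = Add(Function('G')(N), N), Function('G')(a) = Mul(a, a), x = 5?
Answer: Rational(1, 410) ≈ 0.0024390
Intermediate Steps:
Function('G')(a) = Pow(a, 2)
Function('j')(N) = Add(N, Pow(N, 2)) (Function('j')(N) = Add(Pow(N, 2), N) = Add(N, Pow(N, 2)))
Pow(Add(Mul(64, x), Function('j')(-10)), -1) = Pow(Add(Mul(64, 5), Mul(-10, Add(1, -10))), -1) = Pow(Add(320, Mul(-10, -9)), -1) = Pow(Add(320, 90), -1) = Pow(410, -1) = Rational(1, 410)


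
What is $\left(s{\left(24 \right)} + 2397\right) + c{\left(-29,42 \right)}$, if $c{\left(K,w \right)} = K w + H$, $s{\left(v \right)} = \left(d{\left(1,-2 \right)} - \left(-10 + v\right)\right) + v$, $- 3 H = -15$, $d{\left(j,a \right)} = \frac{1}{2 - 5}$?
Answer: $\frac{3581}{3} \approx 1193.7$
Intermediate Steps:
$d{\left(j,a \right)} = - \frac{1}{3}$ ($d{\left(j,a \right)} = \frac{1}{-3} = - \frac{1}{3}$)
$H = 5$ ($H = \left(- \frac{1}{3}\right) \left(-15\right) = 5$)
$s{\left(v \right)} = \frac{29}{3}$ ($s{\left(v \right)} = \left(- \frac{1}{3} - \left(-10 + v\right)\right) + v = \left(\frac{29}{3} - v\right) + v = \frac{29}{3}$)
$c{\left(K,w \right)} = 5 + K w$ ($c{\left(K,w \right)} = K w + 5 = 5 + K w$)
$\left(s{\left(24 \right)} + 2397\right) + c{\left(-29,42 \right)} = \left(\frac{29}{3} + 2397\right) + \left(5 - 1218\right) = \frac{7220}{3} + \left(5 - 1218\right) = \frac{7220}{3} - 1213 = \frac{3581}{3}$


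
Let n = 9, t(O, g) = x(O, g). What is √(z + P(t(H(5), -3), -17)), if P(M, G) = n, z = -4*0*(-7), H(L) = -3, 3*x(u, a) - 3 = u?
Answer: 3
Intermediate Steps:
x(u, a) = 1 + u/3
t(O, g) = 1 + O/3
z = 0 (z = 0*(-7) = 0)
P(M, G) = 9
√(z + P(t(H(5), -3), -17)) = √(0 + 9) = √9 = 3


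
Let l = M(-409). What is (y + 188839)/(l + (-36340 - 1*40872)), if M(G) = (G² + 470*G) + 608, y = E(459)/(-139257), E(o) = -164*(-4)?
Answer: -26297151967/14141966121 ≈ -1.8595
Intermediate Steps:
E(o) = 656
y = -656/139257 (y = 656/(-139257) = 656*(-1/139257) = -656/139257 ≈ -0.0047107)
M(G) = 608 + G² + 470*G
l = -24341 (l = 608 + (-409)² + 470*(-409) = 608 + 167281 - 192230 = -24341)
(y + 188839)/(l + (-36340 - 1*40872)) = (-656/139257 + 188839)/(-24341 + (-36340 - 1*40872)) = 26297151967/(139257*(-24341 + (-36340 - 40872))) = 26297151967/(139257*(-24341 - 77212)) = (26297151967/139257)/(-101553) = (26297151967/139257)*(-1/101553) = -26297151967/14141966121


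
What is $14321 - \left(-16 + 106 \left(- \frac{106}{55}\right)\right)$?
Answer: $\frac{799771}{55} \approx 14541.0$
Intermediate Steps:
$14321 - \left(-16 + 106 \left(- \frac{106}{55}\right)\right) = 14321 - \left(-16 + 106 \left(\left(-106\right) \frac{1}{55}\right)\right) = 14321 + \left(16 - - \frac{11236}{55}\right) = 14321 + \left(16 + \frac{11236}{55}\right) = 14321 + \frac{12116}{55} = \frac{799771}{55}$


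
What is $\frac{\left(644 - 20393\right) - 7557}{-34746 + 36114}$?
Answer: $- \frac{1517}{76} \approx -19.961$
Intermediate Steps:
$\frac{\left(644 - 20393\right) - 7557}{-34746 + 36114} = \frac{-19749 - 7557}{1368} = \left(-27306\right) \frac{1}{1368} = - \frac{1517}{76}$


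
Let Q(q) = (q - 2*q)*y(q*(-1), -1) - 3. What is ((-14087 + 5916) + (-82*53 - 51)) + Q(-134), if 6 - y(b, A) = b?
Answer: -29723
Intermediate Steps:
y(b, A) = 6 - b
Q(q) = -3 - q*(6 + q) (Q(q) = (q - 2*q)*(6 - q*(-1)) - 3 = (-q)*(6 - (-1)*q) - 3 = (-q)*(6 + q) - 3 = -q*(6 + q) - 3 = -3 - q*(6 + q))
((-14087 + 5916) + (-82*53 - 51)) + Q(-134) = ((-14087 + 5916) + (-82*53 - 51)) + (-3 - 1*(-134)*(6 - 134)) = (-8171 + (-4346 - 51)) + (-3 - 1*(-134)*(-128)) = (-8171 - 4397) + (-3 - 17152) = -12568 - 17155 = -29723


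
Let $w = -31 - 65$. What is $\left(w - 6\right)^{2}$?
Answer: $10404$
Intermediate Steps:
$w = -96$
$\left(w - 6\right)^{2} = \left(-96 - 6\right)^{2} = \left(-102\right)^{2} = 10404$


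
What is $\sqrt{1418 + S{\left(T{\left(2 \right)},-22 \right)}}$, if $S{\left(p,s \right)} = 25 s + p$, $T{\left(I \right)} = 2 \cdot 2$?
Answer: $2 \sqrt{218} \approx 29.53$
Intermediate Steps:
$T{\left(I \right)} = 4$
$S{\left(p,s \right)} = p + 25 s$
$\sqrt{1418 + S{\left(T{\left(2 \right)},-22 \right)}} = \sqrt{1418 + \left(4 + 25 \left(-22\right)\right)} = \sqrt{1418 + \left(4 - 550\right)} = \sqrt{1418 - 546} = \sqrt{872} = 2 \sqrt{218}$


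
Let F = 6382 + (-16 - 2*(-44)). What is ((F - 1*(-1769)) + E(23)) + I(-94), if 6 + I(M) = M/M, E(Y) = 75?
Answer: 8293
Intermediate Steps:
I(M) = -5 (I(M) = -6 + M/M = -6 + 1 = -5)
F = 6454 (F = 6382 + (-16 + 88) = 6382 + 72 = 6454)
((F - 1*(-1769)) + E(23)) + I(-94) = ((6454 - 1*(-1769)) + 75) - 5 = ((6454 + 1769) + 75) - 5 = (8223 + 75) - 5 = 8298 - 5 = 8293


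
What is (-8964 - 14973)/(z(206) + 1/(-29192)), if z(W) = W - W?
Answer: 698768904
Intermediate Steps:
z(W) = 0
(-8964 - 14973)/(z(206) + 1/(-29192)) = (-8964 - 14973)/(0 + 1/(-29192)) = -23937/(0 - 1/29192) = -23937/(-1/29192) = -23937*(-29192) = 698768904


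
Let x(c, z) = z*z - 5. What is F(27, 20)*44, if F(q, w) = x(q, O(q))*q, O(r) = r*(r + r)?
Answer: 2525401692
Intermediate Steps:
O(r) = 2*r² (O(r) = r*(2*r) = 2*r²)
x(c, z) = -5 + z² (x(c, z) = z² - 5 = -5 + z²)
F(q, w) = q*(-5 + 4*q⁴) (F(q, w) = (-5 + (2*q²)²)*q = (-5 + 4*q⁴)*q = q*(-5 + 4*q⁴))
F(27, 20)*44 = (27*(-5 + 4*27⁴))*44 = (27*(-5 + 4*531441))*44 = (27*(-5 + 2125764))*44 = (27*2125759)*44 = 57395493*44 = 2525401692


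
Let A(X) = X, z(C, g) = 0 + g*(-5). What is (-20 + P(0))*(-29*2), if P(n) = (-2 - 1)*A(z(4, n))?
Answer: 1160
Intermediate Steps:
z(C, g) = -5*g (z(C, g) = 0 - 5*g = -5*g)
P(n) = 15*n (P(n) = (-2 - 1)*(-5*n) = -(-15)*n = 15*n)
(-20 + P(0))*(-29*2) = (-20 + 15*0)*(-29*2) = (-20 + 0)*(-58) = -20*(-58) = 1160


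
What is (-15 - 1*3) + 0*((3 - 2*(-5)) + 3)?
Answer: -18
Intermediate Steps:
(-15 - 1*3) + 0*((3 - 2*(-5)) + 3) = (-15 - 3) + 0*((3 + 10) + 3) = -18 + 0*(13 + 3) = -18 + 0*16 = -18 + 0 = -18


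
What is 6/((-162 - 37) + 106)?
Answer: -2/31 ≈ -0.064516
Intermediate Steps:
6/((-162 - 37) + 106) = 6/(-199 + 106) = 6/(-93) = 6*(-1/93) = -2/31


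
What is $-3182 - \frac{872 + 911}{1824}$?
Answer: $- \frac{5805751}{1824} \approx -3183.0$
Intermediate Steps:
$-3182 - \frac{872 + 911}{1824} = -3182 - 1783 \cdot \frac{1}{1824} = -3182 - \frac{1783}{1824} = - \frac{5805751}{1824}$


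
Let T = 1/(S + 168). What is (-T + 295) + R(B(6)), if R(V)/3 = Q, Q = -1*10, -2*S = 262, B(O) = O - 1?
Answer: 9804/37 ≈ 264.97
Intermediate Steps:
B(O) = -1 + O
S = -131 (S = -½*262 = -131)
T = 1/37 (T = 1/(-131 + 168) = 1/37 ≈ 0.027027)
Q = -10
R(V) = -30 (R(V) = 3*(-10) = -30)
(-T + 295) + R(B(6)) = (-1*1/37 + 295) - 30 = (-1/37 + 295) - 30 = 10914/37 - 30 = 9804/37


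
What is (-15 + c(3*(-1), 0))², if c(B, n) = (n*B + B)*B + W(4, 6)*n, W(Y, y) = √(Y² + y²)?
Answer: 36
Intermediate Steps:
c(B, n) = B*(B + B*n) + 2*n*√13 (c(B, n) = (n*B + B)*B + √(4² + 6²)*n = (B*n + B)*B + √(16 + 36)*n = (B + B*n)*B + √52*n = B*(B + B*n) + (2*√13)*n = B*(B + B*n) + 2*n*√13)
(-15 + c(3*(-1), 0))² = (-15 + ((3*(-1))² + 0*(3*(-1))² + 2*0*√13))² = (-15 + ((-3)² + 0*(-3)² + 0))² = (-15 + (9 + 0*9 + 0))² = (-15 + (9 + 0 + 0))² = (-15 + 9)² = (-6)² = 36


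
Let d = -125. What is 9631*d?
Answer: -1203875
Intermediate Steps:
9631*d = 9631*(-125) = -1203875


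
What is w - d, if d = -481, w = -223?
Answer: 258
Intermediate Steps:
w - d = -223 - 1*(-481) = -223 + 481 = 258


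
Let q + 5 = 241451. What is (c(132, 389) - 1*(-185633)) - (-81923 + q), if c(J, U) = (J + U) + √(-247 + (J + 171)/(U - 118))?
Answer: 26631 + I*√18057814/271 ≈ 26631.0 + 15.681*I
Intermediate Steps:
q = 241446 (q = -5 + 241451 = 241446)
c(J, U) = J + U + √(-247 + (171 + J)/(-118 + U)) (c(J, U) = (J + U) + √(-247 + (171 + J)/(-118 + U)) = J + U + √(-247 + (171 + J)/(-118 + U)))
(c(132, 389) - 1*(-185633)) - (-81923 + q) = ((132 + 389 + √((29317 + 132 - 247*389)/(-118 + 389))) - 1*(-185633)) - (-81923 + 241446) = ((132 + 389 + √((29317 + 132 - 96083)/271)) + 185633) - 1*159523 = ((132 + 389 + √((1/271)*(-66634))) + 185633) - 159523 = ((132 + 389 + √(-66634/271)) + 185633) - 159523 = ((132 + 389 + I*√18057814/271) + 185633) - 159523 = ((521 + I*√18057814/271) + 185633) - 159523 = (186154 + I*√18057814/271) - 159523 = 26631 + I*√18057814/271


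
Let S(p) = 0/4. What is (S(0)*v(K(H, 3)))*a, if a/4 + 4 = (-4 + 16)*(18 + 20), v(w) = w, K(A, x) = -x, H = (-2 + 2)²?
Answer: 0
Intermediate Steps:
S(p) = 0 (S(p) = 0*(¼) = 0)
H = 0 (H = 0² = 0)
a = 1808 (a = -16 + 4*((-4 + 16)*(18 + 20)) = -16 + 4*(12*38) = -16 + 4*456 = -16 + 1824 = 1808)
(S(0)*v(K(H, 3)))*a = (0*(-1*3))*1808 = (0*(-3))*1808 = 0*1808 = 0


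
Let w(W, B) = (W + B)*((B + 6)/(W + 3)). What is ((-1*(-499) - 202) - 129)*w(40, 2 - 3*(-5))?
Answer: 220248/43 ≈ 5122.0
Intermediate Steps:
w(W, B) = (6 + B)*(B + W)/(3 + W) (w(W, B) = (B + W)*((6 + B)/(3 + W)) = (6 + B)*(B + W)/(3 + W))
((-1*(-499) - 202) - 129)*w(40, 2 - 3*(-5)) = ((-1*(-499) - 202) - 129)*(((2 - 3*(-5))² + 6*(2 - 3*(-5)) + 6*40 + (2 - 3*(-5))*40)/(3 + 40)) = ((499 - 202) - 129)*(((2 + 15)² + 6*(2 + 15) + 240 + (2 + 15)*40)/43) = (297 - 129)*((17² + 6*17 + 240 + 17*40)/43) = 168*((289 + 102 + 240 + 680)/43) = 168*((1/43)*1311) = 168*(1311/43) = 220248/43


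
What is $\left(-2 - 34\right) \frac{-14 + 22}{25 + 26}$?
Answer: $- \frac{96}{17} \approx -5.6471$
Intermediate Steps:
$\left(-2 - 34\right) \frac{-14 + 22}{25 + 26} = - 36 \cdot \frac{8}{51} = - 36 \cdot 8 \cdot \frac{1}{51} = \left(-36\right) \frac{8}{51} = - \frac{96}{17}$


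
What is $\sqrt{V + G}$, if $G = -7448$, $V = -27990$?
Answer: $i \sqrt{35438} \approx 188.25 i$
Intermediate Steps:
$\sqrt{V + G} = \sqrt{-27990 - 7448} = \sqrt{-35438} = i \sqrt{35438}$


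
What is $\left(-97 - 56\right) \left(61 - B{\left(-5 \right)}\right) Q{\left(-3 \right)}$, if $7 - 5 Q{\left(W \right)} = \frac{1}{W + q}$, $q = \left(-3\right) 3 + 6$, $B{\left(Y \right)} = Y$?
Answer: $- \frac{72369}{5} \approx -14474.0$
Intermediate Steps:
$q = -3$ ($q = -9 + 6 = -3$)
$Q{\left(W \right)} = \frac{7}{5} - \frac{1}{5 \left(-3 + W\right)}$ ($Q{\left(W \right)} = \frac{7}{5} - \frac{1}{5 \left(W - 3\right)} = \frac{7}{5} - \frac{1}{5 \left(-3 + W\right)}$)
$\left(-97 - 56\right) \left(61 - B{\left(-5 \right)}\right) Q{\left(-3 \right)} = \left(-97 - 56\right) \left(61 - -5\right) \frac{-22 + 7 \left(-3\right)}{5 \left(-3 - 3\right)} = - 153 \left(61 + 5\right) \frac{-22 - 21}{5 \left(-6\right)} = \left(-153\right) 66 \cdot \frac{1}{5} \left(- \frac{1}{6}\right) \left(-43\right) = \left(-10098\right) \frac{43}{30} = - \frac{72369}{5}$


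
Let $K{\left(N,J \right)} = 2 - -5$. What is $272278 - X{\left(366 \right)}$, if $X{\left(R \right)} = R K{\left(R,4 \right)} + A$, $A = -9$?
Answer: $269725$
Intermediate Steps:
$K{\left(N,J \right)} = 7$ ($K{\left(N,J \right)} = 2 + 5 = 7$)
$X{\left(R \right)} = -9 + 7 R$ ($X{\left(R \right)} = R 7 - 9 = 7 R - 9 = -9 + 7 R$)
$272278 - X{\left(366 \right)} = 272278 - \left(-9 + 7 \cdot 366\right) = 272278 - \left(-9 + 2562\right) = 272278 - 2553 = 269725$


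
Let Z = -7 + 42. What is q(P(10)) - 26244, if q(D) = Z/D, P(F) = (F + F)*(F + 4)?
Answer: -209951/8 ≈ -26244.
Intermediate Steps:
P(F) = 2*F*(4 + F) (P(F) = (2*F)*(4 + F) = 2*F*(4 + F))
Z = 35
q(D) = 35/D
q(P(10)) - 26244 = 35/((2*10*(4 + 10))) - 26244 = 35/((2*10*14)) - 26244 = 35/280 - 26244 = 35*(1/280) - 26244 = ⅛ - 26244 = -209951/8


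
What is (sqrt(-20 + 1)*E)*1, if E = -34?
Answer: -34*I*sqrt(19) ≈ -148.2*I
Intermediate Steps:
(sqrt(-20 + 1)*E)*1 = (sqrt(-20 + 1)*(-34))*1 = (sqrt(-19)*(-34))*1 = ((I*sqrt(19))*(-34))*1 = -34*I*sqrt(19)*1 = -34*I*sqrt(19)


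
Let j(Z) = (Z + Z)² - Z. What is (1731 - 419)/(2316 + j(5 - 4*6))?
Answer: 1312/3779 ≈ 0.34718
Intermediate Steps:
j(Z) = -Z + 4*Z² (j(Z) = (2*Z)² - Z = 4*Z² - Z = -Z + 4*Z²)
(1731 - 419)/(2316 + j(5 - 4*6)) = (1731 - 419)/(2316 + (5 - 4*6)*(-1 + 4*(5 - 4*6))) = 1312/(2316 + (5 - 24)*(-1 + 4*(5 - 24))) = 1312/(2316 - 19*(-1 + 4*(-19))) = 1312/(2316 - 19*(-1 - 76)) = 1312/(2316 - 19*(-77)) = 1312/(2316 + 1463) = 1312/3779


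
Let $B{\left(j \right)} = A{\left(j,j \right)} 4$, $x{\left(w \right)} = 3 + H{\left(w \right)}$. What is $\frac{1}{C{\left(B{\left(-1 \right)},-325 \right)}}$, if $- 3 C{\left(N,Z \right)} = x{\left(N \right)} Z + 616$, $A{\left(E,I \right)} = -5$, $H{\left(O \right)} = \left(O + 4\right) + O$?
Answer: $- \frac{3}{11341} \approx -0.00026453$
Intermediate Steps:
$H{\left(O \right)} = 4 + 2 O$ ($H{\left(O \right)} = \left(4 + O\right) + O = 4 + 2 O$)
$x{\left(w \right)} = 7 + 2 w$ ($x{\left(w \right)} = 3 + \left(4 + 2 w\right) = 7 + 2 w$)
$B{\left(j \right)} = -20$ ($B{\left(j \right)} = \left(-5\right) 4 = -20$)
$C{\left(N,Z \right)} = - \frac{616}{3} - \frac{Z \left(7 + 2 N\right)}{3}$ ($C{\left(N,Z \right)} = - \frac{\left(7 + 2 N\right) Z + 616}{3} = - \frac{Z \left(7 + 2 N\right) + 616}{3} = - \frac{616 + Z \left(7 + 2 N\right)}{3} = - \frac{616}{3} - \frac{Z \left(7 + 2 N\right)}{3}$)
$\frac{1}{C{\left(B{\left(-1 \right)},-325 \right)}} = \frac{1}{- \frac{616}{3} - - \frac{325 \left(7 + 2 \left(-20\right)\right)}{3}} = \frac{1}{- \frac{616}{3} - - \frac{325 \left(7 - 40\right)}{3}} = \frac{1}{- \frac{616}{3} - \left(- \frac{325}{3}\right) \left(-33\right)} = \frac{1}{- \frac{616}{3} - 3575} = \frac{1}{- \frac{11341}{3}} = - \frac{3}{11341}$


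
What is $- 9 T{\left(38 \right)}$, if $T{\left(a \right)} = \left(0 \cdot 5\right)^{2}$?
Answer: $0$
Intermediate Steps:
$T{\left(a \right)} = 0$ ($T{\left(a \right)} = 0^{2} = 0$)
$- 9 T{\left(38 \right)} = \left(-9\right) 0 = 0$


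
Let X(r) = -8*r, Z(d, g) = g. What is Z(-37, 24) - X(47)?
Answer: 400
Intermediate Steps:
Z(-37, 24) - X(47) = 24 - (-8)*47 = 24 - 1*(-376) = 24 + 376 = 400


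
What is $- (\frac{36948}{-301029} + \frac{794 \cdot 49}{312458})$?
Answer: $- \frac{27856015}{15676486547} \approx -0.0017769$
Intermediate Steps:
$- (\frac{36948}{-301029} + \frac{794 \cdot 49}{312458}) = - (36948 \left(- \frac{1}{301029}\right) + 38906 \cdot \frac{1}{312458}) = - (- \frac{12316}{100343} + \frac{19453}{156229}) = \left(-1\right) \frac{27856015}{15676486547} = - \frac{27856015}{15676486547}$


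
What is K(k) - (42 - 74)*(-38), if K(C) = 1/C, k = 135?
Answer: -164159/135 ≈ -1216.0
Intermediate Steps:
K(k) - (42 - 74)*(-38) = 1/135 - (42 - 74)*(-38) = 1/135 - (-32)*(-38) = 1/135 - 1*1216 = 1/135 - 1216 = -164159/135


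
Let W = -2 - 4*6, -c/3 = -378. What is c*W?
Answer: -29484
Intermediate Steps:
c = 1134 (c = -3*(-378) = 1134)
W = -26 (W = -2 - 24 = -26)
c*W = 1134*(-26) = -29484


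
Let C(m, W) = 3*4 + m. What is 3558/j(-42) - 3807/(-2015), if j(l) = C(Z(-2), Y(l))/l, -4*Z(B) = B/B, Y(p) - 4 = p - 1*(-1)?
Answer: -1204275231/94705 ≈ -12716.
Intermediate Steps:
Y(p) = 5 + p (Y(p) = 4 + (p - 1*(-1)) = 4 + (p + 1) = 4 + (1 + p) = 5 + p)
Z(B) = -¼ (Z(B) = -B/(4*B) = -¼*1 = -¼)
C(m, W) = 12 + m
j(l) = 47/(4*l) (j(l) = (12 - ¼)/l = 47/(4*l))
3558/j(-42) - 3807/(-2015) = 3558/(((47/4)/(-42))) - 3807/(-2015) = 3558/(((47/4)*(-1/42))) - 3807*(-1/2015) = 3558/(-47/168) + 3807/2015 = 3558*(-168/47) + 3807/2015 = -597744/47 + 3807/2015 = -1204275231/94705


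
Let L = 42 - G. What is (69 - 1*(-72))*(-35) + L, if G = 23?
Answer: -4916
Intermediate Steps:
L = 19 (L = 42 - 1*23 = 42 - 23 = 19)
(69 - 1*(-72))*(-35) + L = (69 - 1*(-72))*(-35) + 19 = (69 + 72)*(-35) + 19 = 141*(-35) + 19 = -4935 + 19 = -4916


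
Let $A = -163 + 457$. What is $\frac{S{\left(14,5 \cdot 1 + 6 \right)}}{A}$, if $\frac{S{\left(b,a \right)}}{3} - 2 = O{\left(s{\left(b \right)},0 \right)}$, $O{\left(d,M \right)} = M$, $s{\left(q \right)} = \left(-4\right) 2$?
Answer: $\frac{1}{49} \approx 0.020408$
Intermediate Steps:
$s{\left(q \right)} = -8$
$S{\left(b,a \right)} = 6$ ($S{\left(b,a \right)} = 6 + 3 \cdot 0 = 6 + 0 = 6$)
$A = 294$
$\frac{S{\left(14,5 \cdot 1 + 6 \right)}}{A} = \frac{6}{294} = 6 \cdot \frac{1}{294} = \frac{1}{49}$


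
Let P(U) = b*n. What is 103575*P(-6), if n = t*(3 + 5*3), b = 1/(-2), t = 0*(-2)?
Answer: 0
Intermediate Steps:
t = 0
b = -½ ≈ -0.50000
n = 0 (n = 0*(3 + 5*3) = 0*(3 + 15) = 0*18 = 0)
P(U) = 0 (P(U) = -½*0 = 0)
103575*P(-6) = 103575*0 = 0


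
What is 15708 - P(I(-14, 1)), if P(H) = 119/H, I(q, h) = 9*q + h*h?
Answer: 1963619/125 ≈ 15709.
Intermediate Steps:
I(q, h) = h**2 + 9*q (I(q, h) = 9*q + h**2 = h**2 + 9*q)
15708 - P(I(-14, 1)) = 15708 - 119/(1**2 + 9*(-14)) = 15708 - 119/(1 - 126) = 15708 - 119/(-125) = 15708 - 119*(-1)/125 = 15708 - 1*(-119/125) = 15708 + 119/125 = 1963619/125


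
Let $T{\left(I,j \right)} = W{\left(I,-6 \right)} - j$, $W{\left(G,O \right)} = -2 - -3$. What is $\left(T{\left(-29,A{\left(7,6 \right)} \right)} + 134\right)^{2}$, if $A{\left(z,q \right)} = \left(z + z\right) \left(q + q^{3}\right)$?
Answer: $8838729$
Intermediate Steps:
$A{\left(z,q \right)} = 2 z \left(q + q^{3}\right)$
$W{\left(G,O \right)} = 1$ ($W{\left(G,O \right)} = -2 + 3 = 1$)
$T{\left(I,j \right)} = 1 - j$
$\left(T{\left(-29,A{\left(7,6 \right)} \right)} + 134\right)^{2} = \left(\left(1 - 2 \cdot 6 \cdot 7 \left(1 + 6^{2}\right)\right) + 134\right)^{2} = \left(\left(1 - 2 \cdot 6 \cdot 7 \left(1 + 36\right)\right) + 134\right)^{2} = \left(\left(1 - 2 \cdot 6 \cdot 7 \cdot 37\right) + 134\right)^{2} = \left(\left(1 - 3108\right) + 134\right)^{2} = \left(-3107 + 134\right)^{2} = \left(-2973\right)^{2} = 8838729$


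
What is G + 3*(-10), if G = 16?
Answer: -14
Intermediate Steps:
G + 3*(-10) = 16 + 3*(-10) = 16 - 30 = -14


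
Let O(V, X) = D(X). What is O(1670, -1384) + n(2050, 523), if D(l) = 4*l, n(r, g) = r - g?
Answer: -4009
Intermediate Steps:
O(V, X) = 4*X
O(1670, -1384) + n(2050, 523) = 4*(-1384) + (2050 - 1*523) = -5536 + (2050 - 523) = -5536 + 1527 = -4009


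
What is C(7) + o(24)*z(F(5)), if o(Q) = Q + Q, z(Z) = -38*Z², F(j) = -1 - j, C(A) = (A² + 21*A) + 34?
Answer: -65434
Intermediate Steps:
C(A) = 34 + A² + 21*A
o(Q) = 2*Q
C(7) + o(24)*z(F(5)) = (34 + 7² + 21*7) + (2*24)*(-38*(-1 - 1*5)²) = (34 + 49 + 147) + 48*(-38*(-1 - 5)²) = 230 + 48*(-38*(-6)²) = 230 + 48*(-38*36) = 230 + 48*(-1368) = 230 - 65664 = -65434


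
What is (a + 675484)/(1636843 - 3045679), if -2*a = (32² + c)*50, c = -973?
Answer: -674209/1408836 ≈ -0.47856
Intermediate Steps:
a = -1275 (a = -(32² - 973)*50/2 = -(1024 - 973)*50/2 = -51*50/2 = -½*2550 = -1275)
(a + 675484)/(1636843 - 3045679) = (-1275 + 675484)/(1636843 - 3045679) = 674209/(-1408836) = 674209*(-1/1408836) = -674209/1408836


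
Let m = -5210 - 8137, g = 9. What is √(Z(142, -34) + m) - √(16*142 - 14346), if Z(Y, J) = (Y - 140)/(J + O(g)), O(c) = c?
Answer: I*(-√12074 + √333677/5) ≈ 5.6478*I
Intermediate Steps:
Z(Y, J) = (-140 + Y)/(9 + J) (Z(Y, J) = (Y - 140)/(J + 9) = (-140 + Y)/(9 + J))
m = -13347
√(Z(142, -34) + m) - √(16*142 - 14346) = √((-140 + 142)/(9 - 34) - 13347) - √(16*142 - 14346) = √(2/(-25) - 13347) - √(2272 - 14346) = √(-1/25*2 - 13347) - √(-12074) = √(-2/25 - 13347) - I*√12074 = √(-333677/25) - I*√12074 = I*√333677/5 - I*√12074 = -I*√12074 + I*√333677/5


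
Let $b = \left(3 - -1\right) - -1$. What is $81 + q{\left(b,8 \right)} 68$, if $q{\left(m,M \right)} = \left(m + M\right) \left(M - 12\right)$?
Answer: $-3455$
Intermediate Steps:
$b = 5$ ($b = \left(3 + 1\right) + 1 = 4 + 1 = 5$)
$q{\left(m,M \right)} = \left(-12 + M\right) \left(M + m\right)$ ($q{\left(m,M \right)} = \left(M + m\right) \left(-12 + M\right) = \left(-12 + M\right) \left(M + m\right)$)
$81 + q{\left(b,8 \right)} 68 = 81 + \left(8^{2} - 96 - 60 + 8 \cdot 5\right) 68 = 81 + \left(64 - 96 - 60 + 40\right) 68 = 81 - 3536 = -3455$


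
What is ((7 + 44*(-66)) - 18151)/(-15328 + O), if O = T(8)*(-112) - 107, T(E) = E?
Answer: 21048/16331 ≈ 1.2888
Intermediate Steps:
O = -1003 (O = 8*(-112) - 107 = -896 - 107 = -1003)
((7 + 44*(-66)) - 18151)/(-15328 + O) = ((7 + 44*(-66)) - 18151)/(-15328 - 1003) = ((7 - 2904) - 18151)/(-16331) = (-2897 - 18151)*(-1/16331) = -21048*(-1/16331) = 21048/16331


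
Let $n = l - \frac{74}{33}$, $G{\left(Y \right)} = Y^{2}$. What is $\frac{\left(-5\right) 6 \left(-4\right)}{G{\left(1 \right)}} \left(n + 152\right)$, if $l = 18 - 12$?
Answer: $\frac{205600}{11} \approx 18691.0$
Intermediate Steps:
$l = 6$
$n = \frac{124}{33}$ ($n = 6 - \frac{74}{33} = \frac{124}{33} \approx 3.7576$)
$\frac{\left(-5\right) 6 \left(-4\right)}{G{\left(1 \right)}} \left(n + 152\right) = \frac{\left(-5\right) 6 \left(-4\right)}{1^{2}} \left(\frac{124}{33} + 152\right) = \frac{\left(-30\right) \left(-4\right)}{1} \cdot \frac{5140}{33} = 120 \cdot 1 \cdot \frac{5140}{33} = 120 \cdot \frac{5140}{33} = \frac{205600}{11}$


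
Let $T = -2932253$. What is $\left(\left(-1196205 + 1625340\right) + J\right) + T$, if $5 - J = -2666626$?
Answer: $163513$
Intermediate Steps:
$J = 2666631$ ($J = 5 - -2666626 = 5 + 2666626 = 2666631$)
$\left(\left(-1196205 + 1625340\right) + J\right) + T = \left(\left(-1196205 + 1625340\right) + 2666631\right) - 2932253 = \left(429135 + 2666631\right) - 2932253 = 3095766 - 2932253 = 163513$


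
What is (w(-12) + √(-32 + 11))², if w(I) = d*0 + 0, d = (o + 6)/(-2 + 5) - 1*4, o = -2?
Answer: -21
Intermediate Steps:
d = -8/3 (d = (-2 + 6)/(-2 + 5) - 1*4 = 4/3 - 4 = -8/3 ≈ -2.6667)
w(I) = 0 (w(I) = -8/3*0 + 0 = 0 + 0 = 0)
(w(-12) + √(-32 + 11))² = (0 + √(-32 + 11))² = (0 + √(-21))² = (0 + I*√21)² = (I*√21)² = -21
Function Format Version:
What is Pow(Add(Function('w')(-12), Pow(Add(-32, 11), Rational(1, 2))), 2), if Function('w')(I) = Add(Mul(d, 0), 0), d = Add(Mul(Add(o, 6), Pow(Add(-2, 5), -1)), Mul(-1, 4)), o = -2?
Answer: -21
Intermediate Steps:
d = Rational(-8, 3) (d = Add(Mul(Add(-2, 6), Pow(Add(-2, 5), -1)), Mul(-1, 4)) = Add(Mul(4, Pow(3, -1)), -4) = Add(Mul(4, Rational(1, 3)), -4) = Add(Rational(4, 3), -4) = Rational(-8, 3) ≈ -2.6667)
Function('w')(I) = 0 (Function('w')(I) = Add(Mul(Rational(-8, 3), 0), 0) = Add(0, 0) = 0)
Pow(Add(Function('w')(-12), Pow(Add(-32, 11), Rational(1, 2))), 2) = Pow(Add(0, Pow(Add(-32, 11), Rational(1, 2))), 2) = Pow(Add(0, Pow(-21, Rational(1, 2))), 2) = Pow(Add(0, Mul(I, Pow(21, Rational(1, 2)))), 2) = Pow(Mul(I, Pow(21, Rational(1, 2))), 2) = -21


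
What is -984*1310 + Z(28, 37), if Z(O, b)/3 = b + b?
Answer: -1288818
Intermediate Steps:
Z(O, b) = 6*b (Z(O, b) = 3*(b + b) = 3*(2*b) = 6*b)
-984*1310 + Z(28, 37) = -984*1310 + 6*37 = -1289040 + 222 = -1288818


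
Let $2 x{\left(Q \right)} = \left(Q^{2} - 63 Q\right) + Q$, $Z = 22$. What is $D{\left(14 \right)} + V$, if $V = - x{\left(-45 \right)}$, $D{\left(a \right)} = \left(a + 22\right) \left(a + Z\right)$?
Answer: $- \frac{2223}{2} \approx -1111.5$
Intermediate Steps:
$D{\left(a \right)} = \left(22 + a\right)^{2}$ ($D{\left(a \right)} = \left(a + 22\right) \left(a + 22\right) = \left(22 + a\right) \left(22 + a\right) = \left(22 + a\right)^{2}$)
$x{\left(Q \right)} = \frac{Q^{2}}{2} - 31 Q$ ($x{\left(Q \right)} = \frac{\left(Q^{2} - 63 Q\right) + Q}{2} = \frac{Q^{2} - 62 Q}{2} = \frac{Q^{2}}{2} - 31 Q$)
$V = - \frac{4815}{2}$ ($V = - \frac{\left(-45\right) \left(-62 - 45\right)}{2} = - \frac{\left(-45\right) \left(-107\right)}{2} = \left(-1\right) \frac{4815}{2} = - \frac{4815}{2} \approx -2407.5$)
$D{\left(14 \right)} + V = \left(484 + 14^{2} + 44 \cdot 14\right) - \frac{4815}{2} = \left(484 + 196 + 616\right) - \frac{4815}{2} = 1296 - \frac{4815}{2} = - \frac{2223}{2}$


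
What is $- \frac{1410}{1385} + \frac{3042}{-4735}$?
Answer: $- \frac{2177904}{1311595} \approx -1.6605$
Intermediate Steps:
$- \frac{1410}{1385} + \frac{3042}{-4735} = \left(-1410\right) \frac{1}{1385} + 3042 \left(- \frac{1}{4735}\right) = - \frac{282}{277} - \frac{3042}{4735} = - \frac{2177904}{1311595}$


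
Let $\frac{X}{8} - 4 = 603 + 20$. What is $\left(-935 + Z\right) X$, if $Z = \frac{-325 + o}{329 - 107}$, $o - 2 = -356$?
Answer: $- \frac{174096164}{37} \approx -4.7053 \cdot 10^{6}$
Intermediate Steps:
$o = -354$ ($o = 2 - 356 = -354$)
$X = 5016$ ($X = 32 + 8 \left(603 + 20\right) = 32 + 8 \cdot 623 = 32 + 4984 = 5016$)
$Z = - \frac{679}{222}$ ($Z = \frac{-325 - 354}{329 - 107} = - \frac{679}{222} \approx -3.0586$)
$\left(-935 + Z\right) X = \left(-935 - \frac{679}{222}\right) 5016 = \left(- \frac{208249}{222}\right) 5016 = - \frac{174096164}{37}$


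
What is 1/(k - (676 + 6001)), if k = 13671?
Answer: 1/6994 ≈ 0.00014298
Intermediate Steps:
1/(k - (676 + 6001)) = 1/(13671 - (676 + 6001)) = 1/(13671 - 1*6677) = 1/(13671 - 6677) = 1/6994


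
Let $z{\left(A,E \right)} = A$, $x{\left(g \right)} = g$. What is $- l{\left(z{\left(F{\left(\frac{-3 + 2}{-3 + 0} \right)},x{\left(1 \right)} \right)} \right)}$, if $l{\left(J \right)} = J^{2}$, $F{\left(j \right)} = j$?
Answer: $- \frac{1}{9} \approx -0.11111$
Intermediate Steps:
$- l{\left(z{\left(F{\left(\frac{-3 + 2}{-3 + 0} \right)},x{\left(1 \right)} \right)} \right)} = - \left(\frac{-3 + 2}{-3 + 0}\right)^{2} = - \left(- \frac{1}{-3}\right)^{2} = - \left(\left(-1\right) \left(- \frac{1}{3}\right)\right)^{2} = - \frac{1}{9}$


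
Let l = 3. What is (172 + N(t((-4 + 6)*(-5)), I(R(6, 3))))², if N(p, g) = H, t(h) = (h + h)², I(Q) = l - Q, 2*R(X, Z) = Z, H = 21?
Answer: 37249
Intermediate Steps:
R(X, Z) = Z/2
I(Q) = 3 - Q
t(h) = 4*h² (t(h) = (2*h)² = 4*h²)
N(p, g) = 21
(172 + N(t((-4 + 6)*(-5)), I(R(6, 3))))² = (172 + 21)² = 193² = 37249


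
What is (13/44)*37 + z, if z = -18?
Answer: -311/44 ≈ -7.0682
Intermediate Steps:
(13/44)*37 + z = (13/44)*37 - 18 = 481/44 - 18 = -311/44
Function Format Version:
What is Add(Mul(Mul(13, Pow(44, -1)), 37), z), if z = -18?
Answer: Rational(-311, 44) ≈ -7.0682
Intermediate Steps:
Add(Mul(Mul(13, Pow(44, -1)), 37), z) = Add(Mul(Mul(13, Pow(44, -1)), 37), -18) = Add(Mul(Mul(13, Rational(1, 44)), 37), -18) = Add(Mul(Rational(13, 44), 37), -18) = Add(Rational(481, 44), -18) = Rational(-311, 44)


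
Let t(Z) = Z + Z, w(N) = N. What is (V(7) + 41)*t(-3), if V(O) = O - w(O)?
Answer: -246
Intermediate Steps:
t(Z) = 2*Z
V(O) = 0 (V(O) = O - O = 0)
(V(7) + 41)*t(-3) = (0 + 41)*(2*(-3)) = 41*(-6) = -246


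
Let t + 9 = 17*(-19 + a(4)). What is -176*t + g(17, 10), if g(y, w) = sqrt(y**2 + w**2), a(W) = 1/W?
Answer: 57684 + sqrt(389) ≈ 57704.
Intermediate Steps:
g(y, w) = sqrt(w**2 + y**2)
t = -1311/4 (t = -9 + 17*(-19 + 1/4) = -9 + 17*(-75/4) = -9 - 1275/4 = -1311/4 ≈ -327.75)
-176*t + g(17, 10) = -176*(-1311/4) + sqrt(10**2 + 17**2) = 57684 + sqrt(100 + 289) = 57684 + sqrt(389)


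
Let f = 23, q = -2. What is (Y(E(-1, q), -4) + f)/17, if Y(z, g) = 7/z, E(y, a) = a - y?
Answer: 16/17 ≈ 0.94118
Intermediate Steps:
(Y(E(-1, q), -4) + f)/17 = (7/(-2 - 1*(-1)) + 23)/17 = (7/(-2 + 1) + 23)*(1/17) = (7/(-1) + 23)*(1/17) = (7*(-1) + 23)*(1/17) = (-7 + 23)*(1/17) = 16*(1/17) = 16/17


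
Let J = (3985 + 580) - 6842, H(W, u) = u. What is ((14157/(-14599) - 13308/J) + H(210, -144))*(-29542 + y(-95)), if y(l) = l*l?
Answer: 810998239709/284119 ≈ 2.8544e+6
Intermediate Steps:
y(l) = l²
J = -2277 (J = 4565 - 6842 = -2277)
((14157/(-14599) - 13308/J) + H(210, -144))*(-29542 + y(-95)) = ((14157/(-14599) - 13308/(-2277)) - 144)*(-29542 + (-95)²) = ((14157*(-1/14599) - 13308*(-1/2277)) - 144)*(-29542 + 9025) = ((-1089/1123 + 4436/759) - 144)*(-20517) = (4155077/852357 - 144)*(-20517) = -118584331/852357*(-20517) = 810998239709/284119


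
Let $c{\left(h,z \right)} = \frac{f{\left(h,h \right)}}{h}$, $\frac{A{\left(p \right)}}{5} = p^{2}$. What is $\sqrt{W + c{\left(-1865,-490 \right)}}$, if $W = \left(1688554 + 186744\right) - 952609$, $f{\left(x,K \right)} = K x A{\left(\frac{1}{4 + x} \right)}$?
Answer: $\frac{2 \sqrt{798892045211}}{1861} \approx 960.57$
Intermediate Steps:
$A{\left(p \right)} = 5 p^{2}$
$f{\left(x,K \right)} = \frac{5 K x}{\left(4 + x\right)^{2}}$ ($f{\left(x,K \right)} = K x 5 \left(\frac{1}{4 + x}\right)^{2} = K x \frac{5}{\left(4 + x\right)^{2}} = \frac{5 K x}{\left(4 + x\right)^{2}}$)
$W = 922689$ ($W = 1875298 - 952609 = 922689$)
$c{\left(h,z \right)} = \frac{5 h}{\left(4 + h\right)^{2}}$ ($c{\left(h,z \right)} = \frac{5 h h \frac{1}{\left(4 + h\right)^{2}}}{h} = \frac{5 h^{2} \frac{1}{\left(4 + h\right)^{2}}}{h} = \frac{5 h}{\left(4 + h\right)^{2}}$)
$\sqrt{W + c{\left(-1865,-490 \right)}} = \sqrt{922689 + 5 \left(-1865\right) \frac{1}{\left(4 - 1865\right)^{2}}} = \sqrt{922689 + 5 \left(-1865\right) \frac{1}{3463321}} = \sqrt{922689 - \frac{9325}{3463321}} = \sqrt{\frac{3195568180844}{3463321}} = \frac{2 \sqrt{798892045211}}{1861}$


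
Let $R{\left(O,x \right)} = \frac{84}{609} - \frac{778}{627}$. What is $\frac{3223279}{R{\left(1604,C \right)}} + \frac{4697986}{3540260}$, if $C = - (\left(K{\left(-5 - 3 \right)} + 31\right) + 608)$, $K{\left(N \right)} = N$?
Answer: $- \frac{25936323322212947}{8874546755} \approx -2.9226 \cdot 10^{6}$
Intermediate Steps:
$C = -631$ ($C = - (\left(\left(-5 - 3\right) + 31\right) + 608) = - (\left(-8 + 31\right) + 608) = - (23 + 608) = \left(-1\right) 631 = -631$)
$R{\left(O,x \right)} = - \frac{20054}{18183}$ ($R{\left(O,x \right)} = 84 \cdot \frac{1}{609} - \frac{778}{627} = \frac{4}{29} - \frac{778}{627} = - \frac{20054}{18183}$)
$\frac{3223279}{R{\left(1604,C \right)}} + \frac{4697986}{3540260} = \frac{3223279}{- \frac{20054}{18183}} + \frac{4697986}{3540260} = 3223279 \left(- \frac{18183}{20054}\right) + 4697986 \cdot \frac{1}{3540260} = - \frac{58608882057}{20054} + \frac{2348993}{1770130} = - \frac{25936323322212947}{8874546755}$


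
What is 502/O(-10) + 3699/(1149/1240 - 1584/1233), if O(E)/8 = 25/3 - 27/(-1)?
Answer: -266389912149/25790648 ≈ -10329.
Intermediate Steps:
O(E) = 848/3 (O(E) = 8*(25/3 - 27/(-1)) = 8*(25*(⅓) - 27*(-1)) = 8*(25/3 + 27) = 8*(106/3) = 848/3)
502/O(-10) + 3699/(1149/1240 - 1584/1233) = 502/(848/3) + 3699/(1149/1240 - 1584/1233) = 502*(3/848) + 3699/(1149*(1/1240) - 1584*1/1233) = 753/424 + 3699/(1149/1240 - 176/137) = 753/424 + 3699/(-60827/169880) = 753/424 + 3699*(-169880/60827) = 753/424 - 628386120/60827 = -266389912149/25790648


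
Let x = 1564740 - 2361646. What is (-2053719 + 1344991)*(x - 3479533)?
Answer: 3030832059592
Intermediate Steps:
x = -796906
(-2053719 + 1344991)*(x - 3479533) = (-2053719 + 1344991)*(-796906 - 3479533) = -708728*(-4276439) = 3030832059592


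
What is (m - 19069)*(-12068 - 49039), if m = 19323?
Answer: -15521178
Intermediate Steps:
(m - 19069)*(-12068 - 49039) = (19323 - 19069)*(-12068 - 49039) = 254*(-61107) = -15521178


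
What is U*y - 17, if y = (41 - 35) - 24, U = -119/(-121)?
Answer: -4199/121 ≈ -34.702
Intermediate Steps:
U = 119/121 (U = -119*(-1/121) = 119/121 ≈ 0.98347)
y = -18 (y = 6 - 24 = -18)
U*y - 17 = (119/121)*(-18) - 17 = -2142/121 - 17 = -4199/121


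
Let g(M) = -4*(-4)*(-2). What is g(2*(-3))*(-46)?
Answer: 1472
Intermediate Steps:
g(M) = -32 (g(M) = 16*(-2) = -32)
g(2*(-3))*(-46) = -32*(-46) = 1472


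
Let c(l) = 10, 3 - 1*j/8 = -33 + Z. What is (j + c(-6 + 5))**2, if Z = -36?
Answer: 343396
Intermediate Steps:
j = 576 (j = 24 - 8*(-33 - 36) = 24 - 8*(-69) = 24 + 552 = 576)
(j + c(-6 + 5))**2 = (576 + 10)**2 = 586**2 = 343396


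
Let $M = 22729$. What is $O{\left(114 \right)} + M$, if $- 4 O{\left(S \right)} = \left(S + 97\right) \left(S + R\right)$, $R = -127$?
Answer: $\frac{93659}{4} \approx 23415.0$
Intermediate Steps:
$O{\left(S \right)} = - \frac{\left(-127 + S\right) \left(97 + S\right)}{4}$ ($O{\left(S \right)} = - \frac{\left(S + 97\right) \left(S - 127\right)}{4} = - \frac{\left(97 + S\right) \left(-127 + S\right)}{4} = - \frac{\left(-127 + S\right) \left(97 + S\right)}{4}$)
$O{\left(114 \right)} + M = \left(\frac{12319}{4} - \frac{114^{2}}{4} + \frac{15}{2} \cdot 114\right) + 22729 = \left(\frac{12319}{4} - 3249 + 855\right) + 22729 = \frac{2743}{4} + 22729 = \frac{93659}{4}$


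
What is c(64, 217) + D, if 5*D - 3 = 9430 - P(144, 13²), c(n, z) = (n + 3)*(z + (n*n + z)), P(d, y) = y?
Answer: 1526814/5 ≈ 3.0536e+5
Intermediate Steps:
c(n, z) = (3 + n)*(n² + 2*z) (c(n, z) = (3 + n)*(z + (n² + z)) = (3 + n)*(z + (z + n²)) = (3 + n)*(n² + 2*z))
D = 9264/5 (D = ⅗ + (9430 - 1*13²)/5 = ⅗ + (9430 - 1*169)/5 = ⅗ + (9430 - 169)/5 = ⅗ + (⅕)*9261 = ⅗ + 9261/5 = 9264/5 ≈ 1852.8)
c(64, 217) + D = (64³ + 3*64² + 6*217 + 2*64*217) + 9264/5 = (262144 + 3*4096 + 1302 + 27776) + 9264/5 = (262144 + 12288 + 1302 + 27776) + 9264/5 = 303510 + 9264/5 = 1526814/5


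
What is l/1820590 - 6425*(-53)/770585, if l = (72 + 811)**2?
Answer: 244154611563/280583869030 ≈ 0.87017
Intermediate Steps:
l = 779689 (l = 883**2 = 779689)
l/1820590 - 6425*(-53)/770585 = 779689/1820590 - 6425*(-53)/770585 = 779689*(1/1820590) + 340525*(1/770585) = 779689/1820590 + 68105/154117 = 244154611563/280583869030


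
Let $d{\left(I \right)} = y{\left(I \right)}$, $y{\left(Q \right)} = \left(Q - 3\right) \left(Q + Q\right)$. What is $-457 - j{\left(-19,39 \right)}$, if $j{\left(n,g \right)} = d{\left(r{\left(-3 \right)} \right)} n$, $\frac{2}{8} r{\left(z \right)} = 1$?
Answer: $-305$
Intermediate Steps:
$r{\left(z \right)} = 4$ ($r{\left(z \right)} = 4 \cdot 1 = 4$)
$y{\left(Q \right)} = 2 Q \left(-3 + Q\right)$ ($y{\left(Q \right)} = \left(-3 + Q\right) 2 Q = 2 Q \left(-3 + Q\right)$)
$d{\left(I \right)} = 2 I \left(-3 + I\right)$
$j{\left(n,g \right)} = 8 n$ ($j{\left(n,g \right)} = 2 \cdot 4 \left(-3 + 4\right) n = 2 \cdot 4 \cdot 1 n = 8 n$)
$-457 - j{\left(-19,39 \right)} = -457 - 8 \left(-19\right) = -457 - -152 = -457 + 152 = -305$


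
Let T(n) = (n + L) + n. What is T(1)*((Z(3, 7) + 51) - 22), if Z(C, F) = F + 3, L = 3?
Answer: 195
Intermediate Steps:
Z(C, F) = 3 + F
T(n) = 3 + 2*n (T(n) = (n + 3) + n = (3 + n) + n = 3 + 2*n)
T(1)*((Z(3, 7) + 51) - 22) = (3 + 2*1)*(((3 + 7) + 51) - 22) = (3 + 2)*((10 + 51) - 22) = 5*(61 - 22) = 5*39 = 195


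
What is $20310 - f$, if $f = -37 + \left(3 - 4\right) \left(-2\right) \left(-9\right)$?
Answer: $20365$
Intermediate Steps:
$f = -55$ ($f = -37 + \left(3 - 4\right) \left(-2\right) \left(-9\right) = -37 + \left(-1\right) \left(-2\right) \left(-9\right) = -37 + 2 \left(-9\right) = -37 - 18 = -55$)
$20310 - f = 20310 - -55 = 20310 + 55 = 20365$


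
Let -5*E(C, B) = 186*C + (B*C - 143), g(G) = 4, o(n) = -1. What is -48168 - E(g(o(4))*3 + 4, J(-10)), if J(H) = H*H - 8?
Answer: -47307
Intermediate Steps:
J(H) = -8 + H² (J(H) = H² - 8 = -8 + H²)
E(C, B) = 143/5 - 186*C/5 - B*C/5 (E(C, B) = -(186*C + (B*C - 143))/5 = -(186*C + (-143 + B*C))/5 = -(-143 + 186*C + B*C)/5 = 143/5 - 186*C/5 - B*C/5)
-48168 - E(g(o(4))*3 + 4, J(-10)) = -48168 - (143/5 - 186*(4*3 + 4)/5 - (-8 + (-10)²)*(4*3 + 4)/5) = -48168 - (143/5 - 186*(12 + 4)/5 - (-8 + 100)*(12 + 4)/5) = -48168 - (143/5 - 186/5*16 - ⅕*92*16) = -48168 - (143/5 - 2976/5 - 1472/5) = -48168 - 1*(-861) = -48168 + 861 = -47307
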